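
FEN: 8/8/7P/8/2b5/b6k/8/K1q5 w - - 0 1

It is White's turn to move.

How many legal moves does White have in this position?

0

White to move; king on a1.
In check: yes, from the black queen on c1.
Legal moves: none.
Count: 0.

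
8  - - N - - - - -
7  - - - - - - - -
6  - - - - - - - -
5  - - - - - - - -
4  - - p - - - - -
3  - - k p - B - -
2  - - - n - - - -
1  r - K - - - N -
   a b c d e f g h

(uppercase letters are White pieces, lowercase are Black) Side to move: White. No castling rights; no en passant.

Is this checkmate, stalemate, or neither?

checkmate

White to move; white king on c1.
In check: yes, from the black rook on a1.
King squares — b1: attacked by Ra1; d1: attacked by Ra1; b2: attacked by Kc3; c2: attacked by Kc3; d2: attacked by Kc3.
Legal moves for White: none.
In check with no legal moves → checkmate.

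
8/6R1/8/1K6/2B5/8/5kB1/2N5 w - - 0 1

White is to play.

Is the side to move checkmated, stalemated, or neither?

White to move; white king on b5.
In check: no.
Legal moves for White include: Rg8, Rh7, Rf7+, Re7, Rd7, Rc7, Rb7, Ra7, Rg6, Rg5, Rg4, Rg3, Kc6, Kb6, Ka6, Kc5, Ka5, Kb4, ... (list truncated; more exist).
White has legal moves and is not in check → neither.

neither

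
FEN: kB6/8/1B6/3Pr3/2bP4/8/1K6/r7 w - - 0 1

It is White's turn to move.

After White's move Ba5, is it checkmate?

After Ba5: black king on a8; in check: no.
Black is not in check, so this cannot be checkmate.

no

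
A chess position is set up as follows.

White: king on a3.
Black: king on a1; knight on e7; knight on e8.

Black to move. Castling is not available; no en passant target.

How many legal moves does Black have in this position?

Black to move; king on a1.
In check: no.
Legal moves: Ng7, Nc7, Nf6, Nd6, Ng8, Nc8, Ng6, Nc6, Nf5, Nd5, Kb1.
Count: 11.

11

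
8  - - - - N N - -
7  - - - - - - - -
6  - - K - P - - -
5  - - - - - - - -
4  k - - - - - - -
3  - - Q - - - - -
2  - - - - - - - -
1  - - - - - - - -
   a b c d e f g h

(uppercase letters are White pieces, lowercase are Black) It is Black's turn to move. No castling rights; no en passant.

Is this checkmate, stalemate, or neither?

stalemate

Black to move; black king on a4.
In check: no.
King squares — a3: attacked by Qc3; b3: attacked by Qc3; b4: attacked by Qc3; a5: attacked by Qc3; b5: attacked by Kc6.
Legal moves for Black: none.
Not in check and no legal moves → stalemate.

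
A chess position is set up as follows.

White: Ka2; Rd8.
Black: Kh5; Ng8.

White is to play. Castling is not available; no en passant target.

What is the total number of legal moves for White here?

18

White to move; king on a2.
In check: no.
Legal moves: Rxg8, Rf8, Re8, Rc8, Rb8, Ra8, Rd7, Rd6, Rd5+, Rd4, Rd3, Rd2, Rd1, Kb3, Ka3, Kb2, Kb1, Ka1.
Count: 18.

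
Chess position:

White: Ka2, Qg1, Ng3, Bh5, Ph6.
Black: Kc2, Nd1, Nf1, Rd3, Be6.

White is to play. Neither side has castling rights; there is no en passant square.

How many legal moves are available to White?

1

White to move; king on a2.
In check: yes, from the black bishop on e6.
Legal moves: Ka1.
Count: 1.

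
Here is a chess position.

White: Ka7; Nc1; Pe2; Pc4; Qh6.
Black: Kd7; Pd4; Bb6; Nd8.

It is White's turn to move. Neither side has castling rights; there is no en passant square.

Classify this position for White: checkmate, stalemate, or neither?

neither

White to move; white king on a7.
In check: yes, from the black bishop on b6.
Legal moves for White: Kb8, Ka8, Kxb6, Ka6, Qxb6.
White is in check but has 5 legal moves → neither.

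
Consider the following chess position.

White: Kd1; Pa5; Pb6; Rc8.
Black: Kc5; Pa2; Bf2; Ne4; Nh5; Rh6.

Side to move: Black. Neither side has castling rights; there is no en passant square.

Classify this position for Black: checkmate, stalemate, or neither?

neither

Black to move; black king on c5.
In check: yes, from the white rook on c8.
King squares — b4: available; c4: attacked by Rc8; d4: available; b5: available; d5: available; b6: attacked by Pa5; c6: attacked by Rc8; d6: available.
Legal moves for Black: Kd6, Kd5, Kb5, Kd4, Kb4, Rc6.
Black is in check but has 6 legal moves → neither.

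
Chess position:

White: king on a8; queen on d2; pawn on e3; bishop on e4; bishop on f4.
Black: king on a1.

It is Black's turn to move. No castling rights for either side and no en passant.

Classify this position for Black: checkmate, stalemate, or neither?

stalemate

Black to move; black king on a1.
In check: no.
King squares — b1: attacked by Be4; a2: attacked by Qd2; b2: attacked by Qd2.
Legal moves for Black: none.
Not in check and no legal moves → stalemate.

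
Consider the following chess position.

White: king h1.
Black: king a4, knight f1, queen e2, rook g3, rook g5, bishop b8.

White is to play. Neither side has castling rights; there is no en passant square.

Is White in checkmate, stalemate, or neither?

stalemate

White to move; white king on h1.
In check: no.
King squares — g1: attacked by Rg3; g2: attacked by Qe2; h2: attacked by Nf1.
Legal moves for White: none.
Not in check and no legal moves → stalemate.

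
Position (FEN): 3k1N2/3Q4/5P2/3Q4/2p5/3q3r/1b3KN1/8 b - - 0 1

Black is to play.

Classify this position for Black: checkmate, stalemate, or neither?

checkmate

Black to move; black king on d8.
In check: yes, from the white queen on d7.
King squares — c7: attacked by Qd7; d7: attacked by Qd5; e7: attacked by Pf6; c8: attacked by Qd7; e8: attacked by Qd7.
Legal moves for Black: none.
In check with no legal moves → checkmate.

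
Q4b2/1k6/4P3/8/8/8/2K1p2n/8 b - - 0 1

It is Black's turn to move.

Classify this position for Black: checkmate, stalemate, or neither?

Black to move; black king on b7.
In check: yes, from the white queen on a8.
Legal moves for Black: Kxa8, Kc7, Kb6.
Black is in check but has 3 legal moves → neither.

neither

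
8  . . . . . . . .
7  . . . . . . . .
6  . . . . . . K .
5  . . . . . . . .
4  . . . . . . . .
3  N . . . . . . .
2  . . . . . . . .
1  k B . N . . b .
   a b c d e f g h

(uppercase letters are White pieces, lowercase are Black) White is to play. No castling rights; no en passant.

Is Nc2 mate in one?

After Nc2: black king on a1; in check: yes, from the white knight on c2.
Black has 1 legal reply: Kxb1.
In check but a legal move exists → not checkmate.

no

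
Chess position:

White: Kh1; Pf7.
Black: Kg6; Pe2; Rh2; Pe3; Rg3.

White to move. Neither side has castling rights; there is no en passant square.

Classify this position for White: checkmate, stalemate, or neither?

White to move; white king on h1.
In check: yes, from the black rook on h2.
Legal moves for White: Kxh2.
White is in check but has 1 legal move → neither.

neither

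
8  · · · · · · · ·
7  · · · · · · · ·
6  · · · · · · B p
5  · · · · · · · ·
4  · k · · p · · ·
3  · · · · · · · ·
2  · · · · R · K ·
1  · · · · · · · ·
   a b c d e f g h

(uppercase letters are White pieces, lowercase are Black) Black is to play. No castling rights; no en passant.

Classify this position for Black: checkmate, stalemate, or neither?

Black to move; black king on b4.
In check: no.
Legal moves for Black: Kc5, Kb5, Ka5, Kc4, Ka4, Kc3, Kb3, Ka3, h5, e3.
Black has 10 legal moves and is not in check → neither.

neither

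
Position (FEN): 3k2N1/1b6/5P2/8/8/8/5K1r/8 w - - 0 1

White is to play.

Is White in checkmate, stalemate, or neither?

neither

White to move; white king on f2.
In check: yes, from the black rook on h2.
Legal moves for White: Kg3, Ke3, Kg1, Kf1, Ke1.
White is in check but has 5 legal moves → neither.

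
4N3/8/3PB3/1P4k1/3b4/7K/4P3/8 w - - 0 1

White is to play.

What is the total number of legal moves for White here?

White to move; king on h3.
In check: no.
Legal moves: Ng7, Nc7, Nf6, Bg8, Bc8, Bf7, Bd7, Bf5, Bd5, Bg4, Bc4, Bb3, Ba2, Kg3, Kh2, Kg2, d7, b6, e3, e4.
Count: 20.

20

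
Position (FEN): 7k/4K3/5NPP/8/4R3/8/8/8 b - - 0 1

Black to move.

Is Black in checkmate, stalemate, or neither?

Black to move; black king on h8.
In check: no.
King squares — g7: attacked by Ph6; h7: attacked by Nf6; g8: attacked by Nf6.
Legal moves for Black: none.
Not in check and no legal moves → stalemate.

stalemate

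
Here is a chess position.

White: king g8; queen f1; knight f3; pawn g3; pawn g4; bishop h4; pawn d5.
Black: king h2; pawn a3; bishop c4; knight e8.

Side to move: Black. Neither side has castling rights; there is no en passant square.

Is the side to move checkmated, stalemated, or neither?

Black to move; black king on h2.
In check: yes, from the white knight on f3.
King squares — g1: attacked by Qf1; h1: attacked by Qf1; g2: attacked by Qf1; g3: attacked by Bh4; h3: attacked by Qf1.
Legal moves for Black: none.
In check with no legal moves → checkmate.

checkmate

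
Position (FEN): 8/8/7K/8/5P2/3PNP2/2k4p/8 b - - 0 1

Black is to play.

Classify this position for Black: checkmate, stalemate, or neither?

neither

Black to move; black king on c2.
In check: yes, from the white knight on e3.
King squares — b1: available; c1: available; d1: attacked by Ne3; b2: available; d2: available; b3: available; c3: available; d3: available.
Legal moves for Black: Kxd3, Kc3, Kb3, Kd2, Kb2, Kc1, Kb1.
Black is in check but has 7 legal moves → neither.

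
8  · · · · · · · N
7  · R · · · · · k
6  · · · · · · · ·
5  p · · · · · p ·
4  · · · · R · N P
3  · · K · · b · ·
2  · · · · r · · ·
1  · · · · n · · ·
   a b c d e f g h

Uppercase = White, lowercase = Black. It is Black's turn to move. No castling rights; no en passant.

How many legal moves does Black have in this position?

2

Black to move; king on h7.
In check: yes, from the white rook on b7.
Legal moves: Kxh8, Kg8.
Count: 2.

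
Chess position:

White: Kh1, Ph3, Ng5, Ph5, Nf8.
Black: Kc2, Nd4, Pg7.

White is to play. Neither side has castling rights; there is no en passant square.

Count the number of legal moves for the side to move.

14

White to move; king on h1.
In check: no.
Legal moves: Nfh7, Nd7, Ng6, Nfe6, Ngh7, Nf7, Nge6, Ne4, Nf3, Kh2, Kg2, Kg1, h6, h4.
Count: 14.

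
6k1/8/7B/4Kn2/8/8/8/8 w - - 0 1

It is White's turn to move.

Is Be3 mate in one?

After Be3: black king on g8; in check: no.
Black is not in check, so this cannot be checkmate.

no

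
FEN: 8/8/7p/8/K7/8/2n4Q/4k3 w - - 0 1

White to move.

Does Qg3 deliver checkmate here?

no

After Qg3: black king on e1; in check: yes, from the white queen on g3.
Black has 4 legal replies: Ke2, Kd2, Kf1, Kd1.
In check but a legal move exists → not checkmate.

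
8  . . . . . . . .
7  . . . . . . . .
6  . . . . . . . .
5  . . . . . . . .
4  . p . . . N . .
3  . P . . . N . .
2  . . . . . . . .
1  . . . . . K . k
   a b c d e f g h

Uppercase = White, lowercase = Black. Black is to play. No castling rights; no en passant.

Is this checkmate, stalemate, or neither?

Black to move; black king on h1.
In check: no.
King squares — g1: attacked by Kf1; g2: attacked by Kf1; h2: attacked by Nf3.
Legal moves for Black: none.
Not in check and no legal moves → stalemate.

stalemate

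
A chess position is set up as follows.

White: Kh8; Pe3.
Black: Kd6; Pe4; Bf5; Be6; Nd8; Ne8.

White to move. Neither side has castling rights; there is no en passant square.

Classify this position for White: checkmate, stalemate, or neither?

stalemate

White to move; white king on h8.
In check: no.
King squares — g7: attacked by Ne8; h7: attacked by Bf5; g8: attacked by Be6.
Legal moves for White: none.
Not in check and no legal moves → stalemate.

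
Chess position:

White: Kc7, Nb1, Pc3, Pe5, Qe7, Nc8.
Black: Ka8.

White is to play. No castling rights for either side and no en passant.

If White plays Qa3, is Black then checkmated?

After Qa3: black king on a8; in check: yes, from the white queen on a3.
King squares — a7: attacked by Qa3; b7: attacked by Kc7; b8: attacked by Kc7.
Black has no legal moves → checkmate.

yes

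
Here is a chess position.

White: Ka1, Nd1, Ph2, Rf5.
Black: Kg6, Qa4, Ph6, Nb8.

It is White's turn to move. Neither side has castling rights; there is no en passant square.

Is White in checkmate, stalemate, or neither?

White to move; white king on a1.
In check: yes, from the black queen on a4.
Legal moves for White: Kb2, Kb1.
White is in check but has 2 legal moves → neither.

neither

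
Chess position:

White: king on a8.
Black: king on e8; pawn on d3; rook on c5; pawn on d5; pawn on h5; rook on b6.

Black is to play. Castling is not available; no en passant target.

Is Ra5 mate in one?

After Ra5: white king on a8; in check: yes, from the black rook on a5.
King squares — a7: attacked by Ra5; b7: attacked by Rb6; b8: attacked by Rb6.
White has no legal moves → checkmate.

yes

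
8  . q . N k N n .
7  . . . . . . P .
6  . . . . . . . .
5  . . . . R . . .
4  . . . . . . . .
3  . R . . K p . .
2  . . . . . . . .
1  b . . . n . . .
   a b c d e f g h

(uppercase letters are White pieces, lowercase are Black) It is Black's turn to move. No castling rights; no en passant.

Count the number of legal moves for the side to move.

4

Black to move; king on e8.
In check: yes, from the white rook on e5.
Legal moves: Kxd8, Ne7, Qxe5+, Bxe5.
Count: 4.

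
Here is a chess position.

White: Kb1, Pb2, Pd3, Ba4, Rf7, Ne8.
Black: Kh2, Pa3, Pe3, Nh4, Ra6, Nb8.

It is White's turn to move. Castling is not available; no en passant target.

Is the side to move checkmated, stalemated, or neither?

White to move; white king on b1.
In check: no.
Legal moves for White include: Ng7, Nc7, Nf6, Nd6, Rf8, Rh7, Rg7, Re7, Rd7, Rc7, Rb7, Ra7, Rf6, Rf5, Rf4, Rf3, Rf2+, Rf1, ... (list truncated; more exist).
White has legal moves and is not in check → neither.

neither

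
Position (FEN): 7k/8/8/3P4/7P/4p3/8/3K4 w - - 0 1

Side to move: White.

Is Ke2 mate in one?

no

After Ke2: black king on h8; in check: no.
Black is not in check, so this cannot be checkmate.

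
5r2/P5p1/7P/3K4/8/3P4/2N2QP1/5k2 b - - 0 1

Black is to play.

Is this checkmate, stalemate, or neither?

Black to move; black king on f1.
In check: yes, from the white queen on f2.
Legal moves for Black: Kxf2, Rxf2.
Black is in check but has 2 legal moves → neither.

neither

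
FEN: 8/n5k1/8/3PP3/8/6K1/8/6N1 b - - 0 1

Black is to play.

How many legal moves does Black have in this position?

10

Black to move; king on g7.
In check: no.
Legal moves: Kh8, Kg8, Kf8, Kh7, Kf7, Kh6, Kg6, Nc8, Nc6, Nb5.
Count: 10.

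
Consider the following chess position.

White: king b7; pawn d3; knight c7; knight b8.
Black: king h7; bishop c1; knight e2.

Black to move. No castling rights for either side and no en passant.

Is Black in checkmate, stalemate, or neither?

Black to move; black king on h7.
In check: no.
Legal moves for Black: Kh8, Kg8, Kg7, Kh6, Kg6, Nf4, Nd4, Ng3, Nc3, Ng1, Bh6, Bg5, Bf4, Be3, Ba3, Bd2, Bb2.
Black has 17 legal moves and is not in check → neither.

neither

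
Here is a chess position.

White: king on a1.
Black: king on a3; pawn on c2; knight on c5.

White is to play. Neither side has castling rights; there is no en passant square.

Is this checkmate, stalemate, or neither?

stalemate

White to move; white king on a1.
In check: no.
King squares — b1: attacked by Pc2; a2: attacked by Ka3; b2: attacked by Ka3.
Legal moves for White: none.
Not in check and no legal moves → stalemate.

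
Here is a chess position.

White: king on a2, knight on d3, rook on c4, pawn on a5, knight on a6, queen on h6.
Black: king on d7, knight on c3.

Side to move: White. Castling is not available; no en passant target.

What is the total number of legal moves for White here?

5

White to move; king on a2.
In check: yes, from the black knight on c3.
Legal moves: Kb3, Ka3, Kb2, Ka1, Rxc3.
Count: 5.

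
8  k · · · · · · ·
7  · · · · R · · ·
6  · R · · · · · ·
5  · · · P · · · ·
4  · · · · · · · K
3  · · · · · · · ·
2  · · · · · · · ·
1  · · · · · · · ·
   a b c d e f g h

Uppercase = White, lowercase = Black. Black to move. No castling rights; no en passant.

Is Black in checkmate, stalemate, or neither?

stalemate

Black to move; black king on a8.
In check: no.
King squares — a7: attacked by Re7; b7: attacked by Rb6; b8: attacked by Rb6.
Legal moves for Black: none.
Not in check and no legal moves → stalemate.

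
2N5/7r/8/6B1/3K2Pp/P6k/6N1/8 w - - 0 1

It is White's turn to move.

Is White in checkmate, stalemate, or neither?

neither

White to move; white king on d4.
In check: no.
Legal moves for White include: Ne7, Na7, Nd6, Nb6, Bd8, Be7, Bh6, Bf6, Bxh4, Bf4, Be3, Bd2, Bc1, Ke5, Kd5, Kc5, Ke4, Kc4, ... (list truncated; more exist).
White has legal moves and is not in check → neither.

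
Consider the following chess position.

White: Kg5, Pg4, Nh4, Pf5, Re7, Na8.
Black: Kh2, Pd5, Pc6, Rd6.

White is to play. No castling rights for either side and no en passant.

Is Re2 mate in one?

After Re2: black king on h2; in check: yes, from the white rook on e2.
Black has 4 legal replies: Kh3, Kg3, Kh1, Kg1.
In check but a legal move exists → not checkmate.

no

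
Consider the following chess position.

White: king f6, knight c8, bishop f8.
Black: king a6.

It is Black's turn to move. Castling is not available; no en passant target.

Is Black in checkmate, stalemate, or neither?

neither

Black to move; black king on a6.
In check: no.
Legal moves for Black: Kb7, Kb5, Ka5.
Black has 3 legal moves and is not in check → neither.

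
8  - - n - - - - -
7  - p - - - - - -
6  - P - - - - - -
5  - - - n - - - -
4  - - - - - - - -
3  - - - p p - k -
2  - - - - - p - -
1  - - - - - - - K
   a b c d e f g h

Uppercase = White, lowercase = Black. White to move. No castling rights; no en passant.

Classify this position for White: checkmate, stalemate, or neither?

stalemate

White to move; white king on h1.
In check: no.
King squares — g1: attacked by Pf2; g2: attacked by Kg3; h2: attacked by Kg3.
Legal moves for White: none.
Not in check and no legal moves → stalemate.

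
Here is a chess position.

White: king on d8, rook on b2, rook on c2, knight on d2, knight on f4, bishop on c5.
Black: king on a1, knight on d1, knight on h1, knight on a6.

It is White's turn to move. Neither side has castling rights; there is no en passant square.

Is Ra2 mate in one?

yes

After Ra2: black king on a1; in check: yes, from the white rook on a2.
King squares — b1: attacked by Nd2; a2: attacked by Rc2; b2: attacked by Ra2.
Black has no legal moves → checkmate.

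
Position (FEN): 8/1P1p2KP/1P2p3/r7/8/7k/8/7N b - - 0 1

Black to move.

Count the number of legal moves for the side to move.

21

Black to move; king on h3.
In check: no.
Legal moves: Ra8, Ra7, Ra6, Rh5, Rg5+, Rf5, Re5, Rd5, Rc5, Rb5, Ra4, Ra3, Ra2, Ra1, Kh4, Kg4, Kh2, Kg2, d6, e5, d5.
Count: 21.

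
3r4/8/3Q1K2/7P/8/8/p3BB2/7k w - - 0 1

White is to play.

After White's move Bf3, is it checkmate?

After Bf3: black king on h1; in check: yes, from the white bishop on f3.
King squares — g1: attacked by Bf2; g2: attacked by Bf3; h2: attacked by Qd6.
Black has no legal moves → checkmate.

yes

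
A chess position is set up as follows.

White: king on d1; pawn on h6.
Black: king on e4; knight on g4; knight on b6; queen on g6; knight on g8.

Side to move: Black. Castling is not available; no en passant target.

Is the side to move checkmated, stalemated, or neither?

neither

Black to move; black king on e4.
In check: no.
Legal moves for Black include: Ne7, N8xh6, N8f6, Qe8, Qh7, Qg7, Qf7, Qxh6, Qf6, Qe6, Qd6+, Qc6, Qh5, Qg5, Qf5, Nc8, Na8, Nd7, ... (list truncated; more exist).
Black has legal moves and is not in check → neither.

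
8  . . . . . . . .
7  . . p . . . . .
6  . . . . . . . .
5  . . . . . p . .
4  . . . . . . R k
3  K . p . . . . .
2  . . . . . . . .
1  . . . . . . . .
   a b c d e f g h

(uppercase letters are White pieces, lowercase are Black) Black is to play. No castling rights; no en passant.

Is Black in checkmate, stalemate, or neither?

Black to move; black king on h4.
In check: yes, from the white rook on g4.
King squares — g3: attacked by Rg4; h3: available; g4: available; g5: attacked by Rg4; h5: available.
Legal moves for Black: Kh5, Kxg4, Kh3, fxg4.
Black is in check but has 4 legal moves → neither.

neither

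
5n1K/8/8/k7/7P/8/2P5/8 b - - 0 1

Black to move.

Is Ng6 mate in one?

After Ng6: white king on h8; in check: yes, from the black knight on g6.
White has 3 legal replies: Kg8, Kh7, Kg7.
In check but a legal move exists → not checkmate.

no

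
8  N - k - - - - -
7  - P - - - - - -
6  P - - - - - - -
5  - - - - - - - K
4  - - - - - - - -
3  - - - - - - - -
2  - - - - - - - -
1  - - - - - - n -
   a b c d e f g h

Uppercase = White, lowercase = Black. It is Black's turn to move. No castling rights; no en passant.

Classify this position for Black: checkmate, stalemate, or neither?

Black to move; black king on c8.
In check: yes, from the white pawn on b7.
King squares — b7: attacked by Pa6; c7: attacked by Na8; d7: available; b8: available; d8: available.
Legal moves for Black: Kd8, Kb8, Kd7.
Black is in check but has 3 legal moves → neither.

neither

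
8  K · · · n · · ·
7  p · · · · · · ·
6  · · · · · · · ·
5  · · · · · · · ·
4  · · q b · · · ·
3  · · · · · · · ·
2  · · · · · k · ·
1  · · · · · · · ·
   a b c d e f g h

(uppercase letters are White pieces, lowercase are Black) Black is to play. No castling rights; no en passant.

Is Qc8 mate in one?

After Qc8: white king on a8; in check: yes, from the black queen on c8.
King squares — a7: attacked by Bd4; b7: attacked by Qc8; b8: attacked by Qc8.
White has no legal moves → checkmate.

yes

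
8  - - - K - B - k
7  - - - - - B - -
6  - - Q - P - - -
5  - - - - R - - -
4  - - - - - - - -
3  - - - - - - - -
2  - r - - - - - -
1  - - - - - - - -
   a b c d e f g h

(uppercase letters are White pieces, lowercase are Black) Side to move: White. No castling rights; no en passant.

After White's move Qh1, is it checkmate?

no

After Qh1: black king on h8; in check: yes, from the white queen on h1.
Black has 1 legal reply: Rh2.
In check but a legal move exists → not checkmate.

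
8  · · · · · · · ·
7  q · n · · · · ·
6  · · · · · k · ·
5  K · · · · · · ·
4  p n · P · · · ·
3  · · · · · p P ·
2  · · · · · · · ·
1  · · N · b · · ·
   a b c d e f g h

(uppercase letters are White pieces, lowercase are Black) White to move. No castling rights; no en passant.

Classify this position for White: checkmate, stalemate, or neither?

White to move; white king on a5.
In check: yes, from the black queen on a7.
King squares — a4: attacked by Qa7; b4: attacked by Be1; b5: attacked by Nc7; a6: attacked by Nb4; b6: attacked by Qa7.
Legal moves for White: none.
In check with no legal moves → checkmate.

checkmate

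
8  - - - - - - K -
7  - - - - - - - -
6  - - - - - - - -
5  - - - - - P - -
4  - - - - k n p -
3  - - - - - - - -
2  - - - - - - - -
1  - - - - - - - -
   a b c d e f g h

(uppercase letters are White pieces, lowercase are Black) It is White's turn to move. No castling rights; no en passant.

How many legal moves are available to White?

White to move; king on g8.
In check: no.
Legal moves: Kh8, Kf8, Kh7, Kg7, Kf7, f6.
Count: 6.

6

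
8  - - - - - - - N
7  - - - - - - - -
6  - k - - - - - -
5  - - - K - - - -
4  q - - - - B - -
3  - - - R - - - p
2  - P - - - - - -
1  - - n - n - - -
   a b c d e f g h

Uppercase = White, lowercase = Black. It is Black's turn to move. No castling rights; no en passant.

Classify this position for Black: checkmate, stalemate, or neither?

Black to move; black king on b6.
In check: no.
Legal moves for Black include: Kb7, Ka7, Ka6, Kb5, Ka5, Qe8, Qa8+, Qd7+, Qa7, Qc6+, Qa6, Qb5+, Qa5+, Qxf4, Qe4+, Qd4+, Qc4+, Qb4, ... (list truncated; more exist).
Black has legal moves and is not in check → neither.

neither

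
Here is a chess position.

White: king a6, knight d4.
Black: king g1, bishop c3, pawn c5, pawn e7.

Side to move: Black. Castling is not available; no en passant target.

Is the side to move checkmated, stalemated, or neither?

neither

Black to move; black king on g1.
In check: no.
Legal moves for Black: Ba5, Bxd4, Bb4, Bd2, Bb2, Be1, Ba1, Kh2, Kg2, Kf2, Kh1, Kf1, cxd4, e6, c4, e5.
Black has 16 legal moves and is not in check → neither.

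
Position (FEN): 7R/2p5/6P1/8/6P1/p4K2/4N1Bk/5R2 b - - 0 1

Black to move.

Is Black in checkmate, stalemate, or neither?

Black to move; black king on h2.
In check: yes, from the white rook on h8.
King squares — g1: attacked by Rf1; h1: attacked by Rf1; g2: attacked by Kf3; g3: attacked by Ne2; h3: attacked by Bg2.
Legal moves for Black: none.
In check with no legal moves → checkmate.

checkmate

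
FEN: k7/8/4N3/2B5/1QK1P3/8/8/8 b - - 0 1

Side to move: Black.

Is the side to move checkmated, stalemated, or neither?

stalemate

Black to move; black king on a8.
In check: no.
King squares — a7: attacked by Bc5; b7: attacked by Qb4; b8: attacked by Qb4.
Legal moves for Black: none.
Not in check and no legal moves → stalemate.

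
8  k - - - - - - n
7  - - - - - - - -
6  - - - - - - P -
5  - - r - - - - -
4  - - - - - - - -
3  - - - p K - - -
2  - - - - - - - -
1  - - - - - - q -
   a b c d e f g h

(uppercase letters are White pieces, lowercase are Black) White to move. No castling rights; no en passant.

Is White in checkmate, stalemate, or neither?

neither

White to move; white king on e3.
In check: yes, from the black queen on g1.
King squares — d2: available; e2: attacked by Pd3; f2: attacked by Qg1; d3: available; f3: available; d4: attacked by Qg1; e4: available; f4: available.
Legal moves for White: Kf4, Ke4, Kf3, Kxd3, Kd2.
White is in check but has 5 legal moves → neither.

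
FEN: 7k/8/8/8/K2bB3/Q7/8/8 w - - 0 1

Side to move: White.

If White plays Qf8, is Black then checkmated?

yes

After Qf8: black king on h8; in check: yes, from the white queen on f8.
King squares — g7: attacked by Qf8; h7: attacked by Be4; g8: attacked by Qf8.
Black has no legal moves → checkmate.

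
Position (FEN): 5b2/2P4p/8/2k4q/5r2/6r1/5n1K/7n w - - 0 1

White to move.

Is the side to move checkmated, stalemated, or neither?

checkmate

White to move; white king on h2.
In check: yes, from the black queen on h5.
King squares — g1: attacked by Rg3; h1: attacked by Nf2; g2: attacked by Rg3; g3: attacked by Nh1; h3: attacked by Nf2.
Legal moves for White: none.
In check with no legal moves → checkmate.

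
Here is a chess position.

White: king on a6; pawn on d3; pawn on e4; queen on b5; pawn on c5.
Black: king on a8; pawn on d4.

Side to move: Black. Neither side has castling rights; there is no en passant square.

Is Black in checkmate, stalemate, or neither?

Black to move; black king on a8.
In check: no.
King squares — a7: attacked by Ka6; b7: attacked by Qb5; b8: attacked by Qb5.
Legal moves for Black: none.
Not in check and no legal moves → stalemate.

stalemate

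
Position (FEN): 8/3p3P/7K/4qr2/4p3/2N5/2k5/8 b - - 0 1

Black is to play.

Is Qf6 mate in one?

yes

After Qf6: white king on h6; in check: yes, from the black queen on f6.
King squares — g5: attacked by Rf5; h5: attacked by Rf5; g6: attacked by Qf6; g7: attacked by Qf6; h7: own pawn.
White has no legal moves → checkmate.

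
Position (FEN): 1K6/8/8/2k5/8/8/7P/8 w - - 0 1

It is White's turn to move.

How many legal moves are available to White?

White to move; king on b8.
In check: no.
Legal moves: Kc8, Ka8, Kc7, Kb7, Ka7, h3, h4.
Count: 7.

7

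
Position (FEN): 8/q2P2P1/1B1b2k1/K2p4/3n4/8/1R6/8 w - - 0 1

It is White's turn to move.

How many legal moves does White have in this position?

1

White to move; king on a5.
In check: yes, from the black queen on a7.
Legal moves: Bxa7.
Count: 1.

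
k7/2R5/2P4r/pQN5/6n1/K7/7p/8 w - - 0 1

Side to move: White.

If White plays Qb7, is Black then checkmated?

After Qb7: black king on a8; in check: yes, from the white queen on b7.
King squares — a7: attacked by Qb7; b7: attacked by Nc5; b8: attacked by Qb7.
Black has no legal moves → checkmate.

yes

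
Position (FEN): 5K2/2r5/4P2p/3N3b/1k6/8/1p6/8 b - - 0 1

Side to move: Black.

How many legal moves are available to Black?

7

Black to move; king on b4.
In check: yes, from the white knight on d5.
Legal moves: Kc5, Kb5, Ka5, Kc4, Ka4, Kb3, Ka3.
Count: 7.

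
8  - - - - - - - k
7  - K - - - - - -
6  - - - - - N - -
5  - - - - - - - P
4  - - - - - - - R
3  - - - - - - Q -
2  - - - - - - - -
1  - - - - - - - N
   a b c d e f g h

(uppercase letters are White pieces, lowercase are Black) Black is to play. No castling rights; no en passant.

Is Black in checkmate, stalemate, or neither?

stalemate

Black to move; black king on h8.
In check: no.
King squares — g7: attacked by Qg3; h7: attacked by Nf6; g8: attacked by Qg3.
Legal moves for Black: none.
Not in check and no legal moves → stalemate.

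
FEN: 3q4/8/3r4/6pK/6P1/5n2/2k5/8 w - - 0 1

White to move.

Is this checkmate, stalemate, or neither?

White to move; white king on h5.
In check: no.
King squares — g4: own pawn; h4: attacked by Nf3; g5: attacked by Nf3; g6: attacked by Rd6; h6: attacked by Rd6.
Legal moves for White: none.
Not in check and no legal moves → stalemate.

stalemate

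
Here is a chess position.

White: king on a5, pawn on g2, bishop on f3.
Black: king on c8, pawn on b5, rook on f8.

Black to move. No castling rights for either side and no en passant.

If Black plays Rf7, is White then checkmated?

no

After Rf7: white king on a5; in check: no.
White is not in check, so this cannot be checkmate.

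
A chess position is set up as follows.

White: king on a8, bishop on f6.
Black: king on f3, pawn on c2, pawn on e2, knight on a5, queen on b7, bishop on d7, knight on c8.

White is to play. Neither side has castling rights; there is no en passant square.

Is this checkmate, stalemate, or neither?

checkmate

White to move; white king on a8.
In check: yes, from the black queen on b7.
King squares — a7: attacked by Qb7; b7: attacked by Na5; b8: attacked by Qb7.
Legal moves for White: none.
In check with no legal moves → checkmate.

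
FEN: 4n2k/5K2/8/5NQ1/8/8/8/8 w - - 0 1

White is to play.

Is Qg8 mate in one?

yes

After Qg8: black king on h8; in check: yes, from the white queen on g8.
King squares — g7: attacked by Nf5; h7: attacked by Qg8; g8: attacked by Kf7.
Black has no legal moves → checkmate.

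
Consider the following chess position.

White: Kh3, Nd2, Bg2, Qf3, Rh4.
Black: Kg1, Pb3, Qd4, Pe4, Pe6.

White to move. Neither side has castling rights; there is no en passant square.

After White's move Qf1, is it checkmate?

After Qf1: black king on g1; in check: yes, from the white queen on f1.
King squares — f1: attacked by Nd2; h1: attacked by Qf1; f2: attacked by Qf1; g2: attacked by Qf1; h2: attacked by Kh3.
Black has no legal moves → checkmate.

yes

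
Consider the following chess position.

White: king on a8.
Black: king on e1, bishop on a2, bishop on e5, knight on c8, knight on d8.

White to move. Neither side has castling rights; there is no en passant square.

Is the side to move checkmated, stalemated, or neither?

stalemate

White to move; white king on a8.
In check: no.
King squares — a7: attacked by Nc8; b7: attacked by Nd8; b8: attacked by Be5.
Legal moves for White: none.
Not in check and no legal moves → stalemate.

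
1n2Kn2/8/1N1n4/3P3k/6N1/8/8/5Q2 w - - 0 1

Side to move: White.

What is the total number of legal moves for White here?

White to move; king on e8.
In check: yes, from the black knight on d6.
Legal moves: Kxf8, Kd8, Ke7.
Count: 3.

3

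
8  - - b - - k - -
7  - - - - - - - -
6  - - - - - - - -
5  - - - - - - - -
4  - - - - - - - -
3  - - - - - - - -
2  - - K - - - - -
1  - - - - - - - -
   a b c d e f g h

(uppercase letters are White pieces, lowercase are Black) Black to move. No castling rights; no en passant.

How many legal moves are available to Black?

12

Black to move; king on f8.
In check: no.
Legal moves: Kg8, Ke8, Kg7, Kf7, Ke7, Bd7, Bb7, Be6, Ba6, Bf5+, Bg4, Bh3.
Count: 12.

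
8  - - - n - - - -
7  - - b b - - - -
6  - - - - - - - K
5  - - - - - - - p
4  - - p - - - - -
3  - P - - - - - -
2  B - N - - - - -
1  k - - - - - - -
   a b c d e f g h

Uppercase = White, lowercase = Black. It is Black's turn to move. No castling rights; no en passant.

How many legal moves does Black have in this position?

Black to move; king on a1.
In check: yes, from the white knight on c2.
Legal moves: Kb2, Kxa2.
Count: 2.

2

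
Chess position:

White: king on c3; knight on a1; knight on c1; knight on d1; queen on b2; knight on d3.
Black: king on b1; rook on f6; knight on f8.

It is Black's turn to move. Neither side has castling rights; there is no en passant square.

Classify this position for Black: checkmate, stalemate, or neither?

Black to move; black king on b1.
In check: yes, from the white queen on b2.
King squares — a1: attacked by Qb2; c1: attacked by Qb2; a2: attacked by Nc1; b2: attacked by Nd1; c2: attacked by Na1.
Legal moves for Black: none.
In check with no legal moves → checkmate.

checkmate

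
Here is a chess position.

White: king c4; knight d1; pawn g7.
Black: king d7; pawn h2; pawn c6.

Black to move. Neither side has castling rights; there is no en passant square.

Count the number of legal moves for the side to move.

Black to move; king on d7.
In check: no.
Legal moves: Ke8, Kd8, Kc8, Ke7, Kc7, Ke6, Kd6, c5, h1=Q, h1=R, h1=B, h1=N.
Count: 12.

12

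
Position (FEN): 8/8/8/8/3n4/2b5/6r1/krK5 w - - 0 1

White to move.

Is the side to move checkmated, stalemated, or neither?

checkmate

White to move; white king on c1.
In check: yes, from the black rook on b1.
King squares — b1: attacked by Ka1; d1: attacked by Rb1; b2: attacked by Ka1; c2: attacked by Rg2; d2: attacked by Rg2.
Legal moves for White: none.
In check with no legal moves → checkmate.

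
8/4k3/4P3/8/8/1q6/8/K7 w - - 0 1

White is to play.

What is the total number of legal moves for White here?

White to move; king on a1.
In check: no.
Legal moves: none.
Count: 0.

0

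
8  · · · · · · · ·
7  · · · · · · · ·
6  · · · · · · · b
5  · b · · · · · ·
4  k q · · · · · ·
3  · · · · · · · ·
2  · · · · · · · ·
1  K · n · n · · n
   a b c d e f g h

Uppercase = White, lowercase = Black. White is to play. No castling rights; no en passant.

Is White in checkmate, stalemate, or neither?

White to move; white king on a1.
In check: no.
King squares — b1: attacked by Qb4; a2: attacked by Nc1; b2: attacked by Qb4.
Legal moves for White: none.
Not in check and no legal moves → stalemate.

stalemate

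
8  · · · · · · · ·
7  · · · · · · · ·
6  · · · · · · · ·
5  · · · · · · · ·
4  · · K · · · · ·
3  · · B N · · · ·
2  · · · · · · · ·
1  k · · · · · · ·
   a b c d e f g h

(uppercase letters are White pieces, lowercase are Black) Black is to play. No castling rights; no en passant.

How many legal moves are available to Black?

2

Black to move; king on a1.
In check: yes, from the white bishop on c3.
Legal moves: Ka2, Kb1.
Count: 2.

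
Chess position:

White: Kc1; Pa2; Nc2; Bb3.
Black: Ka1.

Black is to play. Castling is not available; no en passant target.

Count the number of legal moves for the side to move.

0

Black to move; king on a1.
In check: yes, from the white knight on c2.
Legal moves: none.
Count: 0.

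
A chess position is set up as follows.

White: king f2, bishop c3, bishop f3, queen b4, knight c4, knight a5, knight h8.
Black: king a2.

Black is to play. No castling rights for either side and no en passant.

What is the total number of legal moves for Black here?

Black to move; king on a2.
In check: no.
Legal moves: none.
Count: 0.

0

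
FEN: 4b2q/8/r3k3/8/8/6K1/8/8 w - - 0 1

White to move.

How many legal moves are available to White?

White to move; king on g3.
In check: no.
Legal moves: Kg4, Kf4, Kf3, Kg2, Kf2.
Count: 5.

5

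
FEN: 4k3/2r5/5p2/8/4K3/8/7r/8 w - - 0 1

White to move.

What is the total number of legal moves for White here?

White to move; king on e4.
In check: no.
Legal moves: Kf5, Kd5, Kf4, Kd4, Kf3, Ke3, Kd3.
Count: 7.

7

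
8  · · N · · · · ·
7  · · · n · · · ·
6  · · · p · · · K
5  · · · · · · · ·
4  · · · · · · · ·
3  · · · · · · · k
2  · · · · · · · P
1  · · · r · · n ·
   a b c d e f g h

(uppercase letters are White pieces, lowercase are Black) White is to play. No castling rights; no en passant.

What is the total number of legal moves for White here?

White to move; king on h6.
In check: no.
Legal moves: Ne7, Na7, Nxd6, Nb6, Kh7, Kg7, Kg6, Kh5, Kg5.
Count: 9.

9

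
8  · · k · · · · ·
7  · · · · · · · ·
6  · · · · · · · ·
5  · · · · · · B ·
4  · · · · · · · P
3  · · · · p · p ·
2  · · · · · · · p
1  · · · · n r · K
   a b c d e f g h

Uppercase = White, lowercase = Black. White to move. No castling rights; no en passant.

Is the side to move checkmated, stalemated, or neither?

White to move; white king on h1.
In check: yes, from the black rook on f1.
King squares — g1: attacked by Rf1; g2: attacked by Ne1; h2: attacked by Pg3.
Legal moves for White: none.
In check with no legal moves → checkmate.

checkmate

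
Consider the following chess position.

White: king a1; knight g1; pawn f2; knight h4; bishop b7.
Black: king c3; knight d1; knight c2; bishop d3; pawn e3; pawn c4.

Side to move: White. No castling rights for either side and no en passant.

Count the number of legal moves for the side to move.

2

White to move; king on a1.
In check: yes, from the black knight on c2.
Legal moves: Ka2, Kb1.
Count: 2.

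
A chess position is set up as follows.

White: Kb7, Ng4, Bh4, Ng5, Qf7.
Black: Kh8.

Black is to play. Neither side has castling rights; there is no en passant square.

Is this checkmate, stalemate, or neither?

Black to move; black king on h8.
In check: no.
King squares — g7: attacked by Qf7; h7: attacked by Ng5; g8: attacked by Qf7.
Legal moves for Black: none.
Not in check and no legal moves → stalemate.

stalemate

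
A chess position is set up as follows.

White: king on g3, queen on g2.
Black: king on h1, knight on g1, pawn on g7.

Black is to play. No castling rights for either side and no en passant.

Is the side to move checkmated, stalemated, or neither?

Black to move; black king on h1.
In check: yes, from the white queen on g2.
King squares — g1: own knight; g2: attacked by Kg3; h2: attacked by Qg2.
Legal moves for Black: none.
In check with no legal moves → checkmate.

checkmate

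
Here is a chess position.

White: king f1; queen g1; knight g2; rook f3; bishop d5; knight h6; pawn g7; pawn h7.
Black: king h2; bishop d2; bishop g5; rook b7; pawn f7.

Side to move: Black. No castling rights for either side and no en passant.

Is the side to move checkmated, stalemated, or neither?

checkmate

Black to move; black king on h2.
In check: yes, from the white queen on g1.
King squares — g1: attacked by Kf1; h1: attacked by Qg1; g2: attacked by Kf1; g3: attacked by Rf3; h3: attacked by Rf3.
Legal moves for Black: none.
In check with no legal moves → checkmate.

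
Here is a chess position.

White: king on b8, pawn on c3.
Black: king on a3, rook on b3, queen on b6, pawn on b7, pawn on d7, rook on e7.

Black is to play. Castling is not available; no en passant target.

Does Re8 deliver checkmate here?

After Re8: white king on b8; in check: yes, from the black rook on e8.
King squares — a7: attacked by Qb6; b7: attacked by Qb6; c7: attacked by Qb6; a8: attacked by Re8; c8: attacked by Re8.
White has no legal moves → checkmate.

yes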